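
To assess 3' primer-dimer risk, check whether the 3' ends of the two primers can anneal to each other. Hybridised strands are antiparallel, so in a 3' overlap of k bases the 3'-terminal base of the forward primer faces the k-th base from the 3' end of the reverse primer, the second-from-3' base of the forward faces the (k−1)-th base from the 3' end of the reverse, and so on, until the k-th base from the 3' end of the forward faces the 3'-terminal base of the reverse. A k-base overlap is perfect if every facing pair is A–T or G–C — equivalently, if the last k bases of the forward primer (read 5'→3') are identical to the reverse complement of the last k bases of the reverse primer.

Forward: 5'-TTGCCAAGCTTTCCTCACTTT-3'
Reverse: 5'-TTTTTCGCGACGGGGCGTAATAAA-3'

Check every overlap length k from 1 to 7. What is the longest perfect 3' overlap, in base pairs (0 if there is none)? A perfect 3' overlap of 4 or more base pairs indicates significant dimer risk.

Longest perfect overlap: 3 complementary base pairs; below the dimer-risk threshold (threshold 4).

Last 7 bases (5'→3') — forward …TCACTTT, reverse …TAATAAA.
Reverse complement of the reverse primer's last 7 bases: TTTATTA; its first k bases are the reverse complement of the reverse primer's last k bases, so a perfect k-base overlap needs the forward primer's last k bases to equal them.
Comparing (forward last k vs required): k=1: T vs T ✓; k=2: TT vs TT ✓; k=3: TTT vs TTT ✓; k=4: CTTT vs TTTA ✗; k=5: ACTTT vs TTTAT ✗; k=6: CACTTT vs TTTATT ✗; k=7: TCACTTT vs TTTATTA ✗.
Perfect overlaps at k = 1, 2, 3; the largest is 3.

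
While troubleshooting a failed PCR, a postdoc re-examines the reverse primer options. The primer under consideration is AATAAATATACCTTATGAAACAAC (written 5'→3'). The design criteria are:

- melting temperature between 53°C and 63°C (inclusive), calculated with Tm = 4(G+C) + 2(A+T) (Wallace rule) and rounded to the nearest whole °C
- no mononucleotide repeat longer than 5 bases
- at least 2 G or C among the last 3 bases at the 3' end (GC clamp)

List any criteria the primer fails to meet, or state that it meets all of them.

Fails: GC clamp.

Base counts: A=13, T=6, G=1, C=4 (length 24).
Tm: Tm = 2·19 + 4·5 = 58°C ✓
homopolymer run: longest run = 3 ✓
GC clamp: 3' end AAC has 1 G/C, need ≥2 ✗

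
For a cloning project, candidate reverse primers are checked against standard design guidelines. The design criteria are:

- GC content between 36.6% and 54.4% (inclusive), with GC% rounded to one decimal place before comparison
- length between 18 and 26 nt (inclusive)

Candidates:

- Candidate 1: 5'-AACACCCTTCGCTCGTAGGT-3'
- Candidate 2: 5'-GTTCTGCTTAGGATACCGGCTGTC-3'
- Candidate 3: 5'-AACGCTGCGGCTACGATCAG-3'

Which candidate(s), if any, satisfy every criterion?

Candidate 1 (20 nt, A=4 T=5 G=4 C=7): GC 11/20 = 55.0%, outside 36.6–54.4% ✗; length 20 ✓ — fails.
Candidate 2 (24 nt, A=3 T=8 G=7 C=6): GC 13/24 = 54.2% ✓; length 24 ✓ — passes.
Candidate 3 (20 nt, A=5 T=3 G=6 C=6): GC 12/20 = 60.0%, outside 36.6–54.4% ✗; length 20 ✓ — fails.

Candidate 2 only.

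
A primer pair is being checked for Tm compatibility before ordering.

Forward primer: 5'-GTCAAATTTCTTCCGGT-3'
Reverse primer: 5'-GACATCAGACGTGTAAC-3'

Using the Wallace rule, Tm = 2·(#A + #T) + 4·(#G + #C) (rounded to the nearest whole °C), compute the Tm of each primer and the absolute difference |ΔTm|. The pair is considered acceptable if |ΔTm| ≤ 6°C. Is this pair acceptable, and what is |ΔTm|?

Forward: A=3 T=7 G=3 C=4 → Tm = 2·10 + 4·7 = 48°C.
Reverse: A=6 T=3 G=4 C=4 → Tm = 2·9 + 4·8 = 50°C.
|ΔTm| = |48 − 50| = 2°C, ≤ 6°C.

|ΔTm| = 2°C; the pair is acceptable.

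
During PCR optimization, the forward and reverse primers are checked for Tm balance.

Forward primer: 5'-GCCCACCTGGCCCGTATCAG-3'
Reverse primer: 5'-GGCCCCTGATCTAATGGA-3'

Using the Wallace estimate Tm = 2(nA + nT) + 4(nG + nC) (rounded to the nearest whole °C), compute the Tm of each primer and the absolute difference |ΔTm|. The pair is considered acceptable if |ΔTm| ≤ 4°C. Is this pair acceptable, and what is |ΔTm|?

Forward: A=3 T=3 G=5 C=9 → Tm = 2·6 + 4·14 = 68°C.
Reverse: A=4 T=4 G=5 C=5 → Tm = 2·8 + 4·10 = 56°C.
|ΔTm| = |68 − 56| = 12°C, > 4°C.

|ΔTm| = 12°C; the pair is not acceptable.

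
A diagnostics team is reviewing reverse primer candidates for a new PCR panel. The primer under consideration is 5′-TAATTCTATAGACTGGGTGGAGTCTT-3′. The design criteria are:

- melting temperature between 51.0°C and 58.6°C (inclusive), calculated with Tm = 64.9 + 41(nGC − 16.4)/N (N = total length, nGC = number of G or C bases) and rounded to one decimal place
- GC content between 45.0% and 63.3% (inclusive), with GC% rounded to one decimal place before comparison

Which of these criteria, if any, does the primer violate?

Fails: GC content.

Base counts: A=6, T=10, G=7, C=3 (length 26).
Tm: Tm = 64.9 + 41·(10 − 16.4)/26 = 54.8°C ✓
GC content: GC 10/26 = 38.5%, outside 45.0–63.3% ✗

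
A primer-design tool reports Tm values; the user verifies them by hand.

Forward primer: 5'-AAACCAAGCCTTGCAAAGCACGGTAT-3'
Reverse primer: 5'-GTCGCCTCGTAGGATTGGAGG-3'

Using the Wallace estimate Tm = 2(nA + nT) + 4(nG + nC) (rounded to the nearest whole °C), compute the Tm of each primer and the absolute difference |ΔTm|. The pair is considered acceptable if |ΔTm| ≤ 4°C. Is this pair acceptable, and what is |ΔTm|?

Forward: A=10 T=4 G=5 C=7 → Tm = 2·14 + 4·12 = 76°C.
Reverse: A=3 T=5 G=9 C=4 → Tm = 2·8 + 4·13 = 68°C.
|ΔTm| = |76 − 68| = 8°C, > 4°C.

|ΔTm| = 8°C; the pair is not acceptable.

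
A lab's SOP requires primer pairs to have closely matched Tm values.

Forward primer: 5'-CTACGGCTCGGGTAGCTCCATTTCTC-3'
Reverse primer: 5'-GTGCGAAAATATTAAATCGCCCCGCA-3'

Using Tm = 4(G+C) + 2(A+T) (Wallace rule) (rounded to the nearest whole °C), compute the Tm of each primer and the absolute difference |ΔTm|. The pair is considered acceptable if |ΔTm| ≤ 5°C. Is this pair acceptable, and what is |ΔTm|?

Forward: A=3 T=8 G=6 C=9 → Tm = 2·11 + 4·15 = 82°C.
Reverse: A=9 T=5 G=5 C=7 → Tm = 2·14 + 4·12 = 76°C.
|ΔTm| = |82 − 76| = 6°C, > 5°C.

|ΔTm| = 6°C; the pair is not acceptable.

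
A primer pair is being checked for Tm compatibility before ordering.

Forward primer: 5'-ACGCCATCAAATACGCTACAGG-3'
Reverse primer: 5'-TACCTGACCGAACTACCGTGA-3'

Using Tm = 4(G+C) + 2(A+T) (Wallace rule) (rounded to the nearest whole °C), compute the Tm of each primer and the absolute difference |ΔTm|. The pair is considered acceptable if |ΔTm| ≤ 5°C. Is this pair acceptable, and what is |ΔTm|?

|ΔTm| = 2°C; the pair is acceptable.

Forward: A=8 T=3 G=4 C=7 → Tm = 2·11 + 4·11 = 66°C.
Reverse: A=6 T=4 G=4 C=7 → Tm = 2·10 + 4·11 = 64°C.
|ΔTm| = |66 − 64| = 2°C, ≤ 5°C.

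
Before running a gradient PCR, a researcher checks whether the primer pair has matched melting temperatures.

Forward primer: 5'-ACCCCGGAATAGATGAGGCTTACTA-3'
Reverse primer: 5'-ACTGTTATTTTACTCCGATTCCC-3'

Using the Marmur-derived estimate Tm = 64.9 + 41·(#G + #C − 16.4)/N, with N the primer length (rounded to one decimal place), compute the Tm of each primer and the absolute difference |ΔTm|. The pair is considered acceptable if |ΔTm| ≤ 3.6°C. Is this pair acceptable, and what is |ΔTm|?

Forward: G+C = 12, N = 25 → Tm = 64.9 + 41·(12 − 16.4)/25 = 57.7°C.
Reverse: G+C = 9, N = 23 → Tm = 64.9 + 41·(9 − 16.4)/23 = 51.7°C.
|ΔTm| = |57.7 − 51.7| = 6.0°C, > 3.6°C.

|ΔTm| = 6.0°C; the pair is not acceptable.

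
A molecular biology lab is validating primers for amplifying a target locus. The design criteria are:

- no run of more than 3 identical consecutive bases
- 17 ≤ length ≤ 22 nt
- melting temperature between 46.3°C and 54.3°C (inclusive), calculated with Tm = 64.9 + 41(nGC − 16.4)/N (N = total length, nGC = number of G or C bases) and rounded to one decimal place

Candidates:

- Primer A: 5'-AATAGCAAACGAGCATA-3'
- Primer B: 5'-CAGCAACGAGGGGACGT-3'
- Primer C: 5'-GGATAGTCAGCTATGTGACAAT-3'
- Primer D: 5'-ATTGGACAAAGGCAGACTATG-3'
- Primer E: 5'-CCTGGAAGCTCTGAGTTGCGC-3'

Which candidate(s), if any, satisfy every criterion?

Primer A (17 nt, A=9 T=2 G=3 C=3): longest run = 3 ✓; length 17 ✓; Tm = 64.9 + 41·(6 − 16.4)/17 = 39.8°C, outside 46.3–54.3°C ✗ — fails.
Primer B (17 nt, A=5 T=1 G=7 C=4): longest run = 4, exceeds 3 ✗; length 17 ✓; Tm = 64.9 + 41·(11 − 16.4)/17 = 51.9°C ✓ — fails.
Primer C (22 nt, A=7 T=6 G=6 C=3): longest run = 2 ✓; length 22 ✓; Tm = 64.9 + 41·(9 − 16.4)/22 = 51.1°C ✓ — passes.
Primer D (21 nt, A=8 T=4 G=6 C=3): longest run = 3 ✓; length 21 ✓; Tm = 64.9 + 41·(9 − 16.4)/21 = 50.5°C ✓ — passes.
Primer E (21 nt, A=3 T=5 G=7 C=6): longest run = 2 ✓; length 21 ✓; Tm = 64.9 + 41·(13 − 16.4)/21 = 58.3°C, outside 46.3–54.3°C ✗ — fails.

Primer C and Primer D.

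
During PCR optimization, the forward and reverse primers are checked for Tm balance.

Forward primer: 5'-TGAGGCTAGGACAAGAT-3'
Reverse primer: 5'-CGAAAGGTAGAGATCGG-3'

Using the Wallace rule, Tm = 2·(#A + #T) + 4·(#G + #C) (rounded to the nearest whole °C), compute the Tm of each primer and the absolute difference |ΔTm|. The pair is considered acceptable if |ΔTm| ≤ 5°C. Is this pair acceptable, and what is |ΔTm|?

Forward: A=6 T=3 G=6 C=2 → Tm = 2·9 + 4·8 = 50°C.
Reverse: A=6 T=2 G=7 C=2 → Tm = 2·8 + 4·9 = 52°C.
|ΔTm| = |50 − 52| = 2°C, ≤ 5°C.

|ΔTm| = 2°C; the pair is acceptable.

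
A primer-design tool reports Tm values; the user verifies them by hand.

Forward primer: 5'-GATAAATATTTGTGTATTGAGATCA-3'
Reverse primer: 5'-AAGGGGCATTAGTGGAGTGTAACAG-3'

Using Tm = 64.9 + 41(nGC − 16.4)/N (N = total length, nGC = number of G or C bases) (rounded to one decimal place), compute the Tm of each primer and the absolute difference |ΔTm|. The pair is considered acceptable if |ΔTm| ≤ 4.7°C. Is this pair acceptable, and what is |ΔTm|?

Forward: G+C = 6, N = 25 → Tm = 64.9 + 41·(6 − 16.4)/25 = 47.8°C.
Reverse: G+C = 12, N = 25 → Tm = 64.9 + 41·(12 − 16.4)/25 = 57.7°C.
|ΔTm| = |47.8 − 57.7| = 9.9°C, > 4.7°C.

|ΔTm| = 9.9°C; the pair is not acceptable.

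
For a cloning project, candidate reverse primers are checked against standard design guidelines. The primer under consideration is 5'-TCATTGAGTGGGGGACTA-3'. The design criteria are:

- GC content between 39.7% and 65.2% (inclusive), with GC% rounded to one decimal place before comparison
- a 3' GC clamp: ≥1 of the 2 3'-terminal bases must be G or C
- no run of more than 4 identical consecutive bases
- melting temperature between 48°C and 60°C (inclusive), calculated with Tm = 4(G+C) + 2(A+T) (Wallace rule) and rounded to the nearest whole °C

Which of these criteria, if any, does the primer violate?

Fails: GC clamp, homopolymer run.

Base counts: A=4, T=5, G=7, C=2 (length 18).
GC content: GC 9/18 = 50.0% ✓
GC clamp: 3' end TA has 0 G/C, need ≥1 ✗
homopolymer run: longest run = 5, exceeds 4 ✗
Tm: Tm = 2·9 + 4·9 = 54°C ✓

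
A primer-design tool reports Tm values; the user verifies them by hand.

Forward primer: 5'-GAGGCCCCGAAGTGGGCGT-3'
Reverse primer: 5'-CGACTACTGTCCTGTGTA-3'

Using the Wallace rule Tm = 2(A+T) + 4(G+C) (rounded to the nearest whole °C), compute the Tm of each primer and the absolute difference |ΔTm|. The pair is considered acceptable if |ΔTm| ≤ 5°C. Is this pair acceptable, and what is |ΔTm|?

Forward: A=3 T=2 G=9 C=5 → Tm = 2·5 + 4·14 = 66°C.
Reverse: A=3 T=6 G=4 C=5 → Tm = 2·9 + 4·9 = 54°C.
|ΔTm| = |66 − 54| = 12°C, > 5°C.

|ΔTm| = 12°C; the pair is not acceptable.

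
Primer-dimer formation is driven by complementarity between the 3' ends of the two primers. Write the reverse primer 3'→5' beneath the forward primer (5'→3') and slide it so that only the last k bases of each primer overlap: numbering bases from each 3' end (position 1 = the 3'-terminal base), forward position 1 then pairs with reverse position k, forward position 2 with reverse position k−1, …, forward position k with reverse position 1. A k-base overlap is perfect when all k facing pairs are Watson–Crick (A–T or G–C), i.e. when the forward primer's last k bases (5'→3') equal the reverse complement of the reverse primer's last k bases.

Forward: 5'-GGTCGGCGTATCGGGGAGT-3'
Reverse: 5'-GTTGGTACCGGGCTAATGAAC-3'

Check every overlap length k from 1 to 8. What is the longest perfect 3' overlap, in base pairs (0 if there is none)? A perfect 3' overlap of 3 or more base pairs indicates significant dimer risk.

Last 8 bases (5'→3') — forward …CGGGGAGT, reverse …TAATGAAC.
Reverse complement of the reverse primer's last 8 bases: GTTCATTA; its first k bases are the reverse complement of the reverse primer's last k bases, so a perfect k-base overlap needs the forward primer's last k bases to equal them.
Comparing (forward last k vs required): k=1: T vs G ✗; k=2: GT vs GT ✓; k=3: AGT vs GTT ✗; k=4: GAGT vs GTTC ✗; k=5: GGAGT vs GTTCA ✗; k=6: GGGAGT vs GTTCAT ✗; k=7: GGGGAGT vs GTTCATT ✗; k=8: CGGGGAGT vs GTTCATTA ✗.
Only k = 2 is perfect, so the longest perfect 3' overlap is 2.

Longest perfect overlap: 2 complementary base pairs; below the dimer-risk threshold (threshold 3).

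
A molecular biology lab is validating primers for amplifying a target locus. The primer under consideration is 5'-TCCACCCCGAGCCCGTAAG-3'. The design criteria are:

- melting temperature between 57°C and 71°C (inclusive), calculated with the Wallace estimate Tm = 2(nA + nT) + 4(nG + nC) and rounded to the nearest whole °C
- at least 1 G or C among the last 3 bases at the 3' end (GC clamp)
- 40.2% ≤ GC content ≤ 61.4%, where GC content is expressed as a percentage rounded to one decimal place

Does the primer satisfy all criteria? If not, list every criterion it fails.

Fails: GC content.

Base counts: A=4, T=2, G=4, C=9 (length 19).
Tm: Tm = 2·6 + 4·13 = 64°C ✓
GC clamp: 3' end AAG has 1 G/C ✓
GC content: GC 13/19 = 68.4%, outside 40.2–61.4% ✗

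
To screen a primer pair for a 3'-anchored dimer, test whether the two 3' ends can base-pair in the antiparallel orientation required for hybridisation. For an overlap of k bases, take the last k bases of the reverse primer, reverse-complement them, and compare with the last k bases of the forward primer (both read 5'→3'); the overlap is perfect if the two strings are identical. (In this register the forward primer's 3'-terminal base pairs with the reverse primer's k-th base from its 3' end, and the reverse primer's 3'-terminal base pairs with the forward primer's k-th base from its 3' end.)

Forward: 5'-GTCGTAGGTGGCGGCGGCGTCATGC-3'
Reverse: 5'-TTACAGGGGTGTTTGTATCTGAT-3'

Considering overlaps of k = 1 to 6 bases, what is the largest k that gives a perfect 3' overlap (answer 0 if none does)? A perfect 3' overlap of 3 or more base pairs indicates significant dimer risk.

Last 6 bases (5'→3') — forward …TCATGC, reverse …TCTGAT.
Reverse complement of the reverse primer's last 6 bases: ATCAGA; its first k bases are the reverse complement of the reverse primer's last k bases, so a perfect k-base overlap needs the forward primer's last k bases to equal them.
Comparing (forward last k vs required): k=1: C vs A ✗; k=2: GC vs AT ✗; k=3: TGC vs ATC ✗; k=4: ATGC vs ATCA ✗; k=5: CATGC vs ATCAG ✗; k=6: TCATGC vs ATCAGA ✗.
No overlap length from 1 to 6 is perfect, so the longest perfect 3' overlap is 0.

Longest perfect overlap: 0 complementary base pairs; below the dimer-risk threshold (threshold 3).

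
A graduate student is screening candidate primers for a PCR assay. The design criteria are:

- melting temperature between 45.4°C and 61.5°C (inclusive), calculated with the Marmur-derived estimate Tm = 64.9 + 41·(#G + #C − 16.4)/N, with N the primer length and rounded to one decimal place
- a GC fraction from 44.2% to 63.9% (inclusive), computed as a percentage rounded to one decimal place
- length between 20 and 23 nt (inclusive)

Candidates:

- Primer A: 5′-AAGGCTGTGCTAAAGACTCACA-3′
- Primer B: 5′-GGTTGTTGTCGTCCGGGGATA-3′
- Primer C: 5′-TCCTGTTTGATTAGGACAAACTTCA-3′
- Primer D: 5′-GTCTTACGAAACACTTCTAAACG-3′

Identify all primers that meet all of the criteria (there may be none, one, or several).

Primer A and Primer B.

Primer A (22 nt, A=8 T=4 G=5 C=5): Tm = 64.9 + 41·(10 − 16.4)/22 = 53.0°C ✓; GC 10/22 = 45.5% ✓; length 22 ✓ — passes.
Primer B (21 nt, A=2 T=7 G=9 C=3): Tm = 64.9 + 41·(12 − 16.4)/21 = 56.3°C ✓; GC 12/21 = 57.1% ✓; length 21 ✓ — passes.
Primer C (25 nt, A=7 T=9 G=4 C=5): Tm = 64.9 + 41·(9 − 16.4)/25 = 52.8°C ✓; GC 9/25 = 36.0%, outside 44.2–63.9% ✗; length 25, outside 20–23 ✗ — fails.
Primer D (23 nt, A=8 T=6 G=3 C=6): Tm = 64.9 + 41·(9 − 16.4)/23 = 51.7°C ✓; GC 9/23 = 39.1%, outside 44.2–63.9% ✗; length 23 ✓ — fails.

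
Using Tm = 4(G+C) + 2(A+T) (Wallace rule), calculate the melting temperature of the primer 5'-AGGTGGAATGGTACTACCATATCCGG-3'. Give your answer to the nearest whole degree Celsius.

78°C

Base counts: A=7, T=6, G=8, C=5 (length 26).
Tm = 2·(7+6) + 4·(8+5) = 2·13 + 4·13 = 26 + 52 = 78°C.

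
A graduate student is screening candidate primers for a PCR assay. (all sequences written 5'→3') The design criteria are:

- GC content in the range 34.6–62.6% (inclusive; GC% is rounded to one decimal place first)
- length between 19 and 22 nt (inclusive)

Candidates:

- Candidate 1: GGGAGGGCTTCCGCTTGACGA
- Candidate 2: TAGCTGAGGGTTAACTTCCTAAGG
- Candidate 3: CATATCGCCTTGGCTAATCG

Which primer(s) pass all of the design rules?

Candidate 1 (21 nt, A=3 T=4 G=9 C=5): GC 14/21 = 66.7%, outside 34.6–62.6% ✗; length 21 ✓ — fails.
Candidate 2 (24 nt, A=6 T=7 G=7 C=4): GC 11/24 = 45.8% ✓; length 24, outside 19–22 ✗ — fails.
Candidate 3 (20 nt, A=4 T=6 G=4 C=6): GC 10/20 = 50.0% ✓; length 20 ✓ — passes.

Candidate 3 only.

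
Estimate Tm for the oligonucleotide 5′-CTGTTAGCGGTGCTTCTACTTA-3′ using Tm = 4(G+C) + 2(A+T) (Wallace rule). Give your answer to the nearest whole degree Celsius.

64°C

Base counts: A=3, T=9, G=5, C=5 (length 22).
Tm = 2·(3+9) + 4·(5+5) = 2·12 + 4·10 = 24 + 40 = 64°C.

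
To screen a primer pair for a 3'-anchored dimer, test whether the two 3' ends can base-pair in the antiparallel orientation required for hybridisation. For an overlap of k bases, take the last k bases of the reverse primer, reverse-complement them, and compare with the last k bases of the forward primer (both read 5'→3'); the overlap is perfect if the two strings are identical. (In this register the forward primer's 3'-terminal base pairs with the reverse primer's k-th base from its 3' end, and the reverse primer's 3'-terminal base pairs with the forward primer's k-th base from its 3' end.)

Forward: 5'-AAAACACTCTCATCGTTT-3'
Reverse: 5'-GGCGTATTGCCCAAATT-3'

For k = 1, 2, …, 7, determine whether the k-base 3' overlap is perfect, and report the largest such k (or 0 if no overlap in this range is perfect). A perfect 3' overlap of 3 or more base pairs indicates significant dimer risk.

Last 7 bases (5'→3') — forward …ATCGTTT, reverse …CCAAATT.
Reverse complement of the reverse primer's last 7 bases: AATTTGG; its first k bases are the reverse complement of the reverse primer's last k bases, so a perfect k-base overlap needs the forward primer's last k bases to equal them.
Comparing (forward last k vs required): k=1: T vs A ✗; k=2: TT vs AA ✗; k=3: TTT vs AAT ✗; k=4: GTTT vs AATT ✗; k=5: CGTTT vs AATTT ✗; k=6: TCGTTT vs AATTTG ✗; k=7: ATCGTTT vs AATTTGG ✗.
No overlap length from 1 to 7 is perfect, so the longest perfect 3' overlap is 0.

Longest perfect overlap: 0 complementary base pairs; below the dimer-risk threshold (threshold 3).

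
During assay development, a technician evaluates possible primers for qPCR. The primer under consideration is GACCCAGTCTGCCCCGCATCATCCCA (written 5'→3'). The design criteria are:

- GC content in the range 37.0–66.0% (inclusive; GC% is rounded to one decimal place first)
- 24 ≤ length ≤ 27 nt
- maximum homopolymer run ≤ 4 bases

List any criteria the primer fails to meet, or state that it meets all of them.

Meets all criteria.

Base counts: A=5, T=4, G=4, C=13 (length 26).
GC content: GC 17/26 = 65.4% ✓
length: length 26 ✓
homopolymer run: longest run = 4 ✓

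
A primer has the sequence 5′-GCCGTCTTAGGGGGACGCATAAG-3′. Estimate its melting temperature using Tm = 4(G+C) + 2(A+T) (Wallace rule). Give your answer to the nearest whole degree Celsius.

Base counts: A=5, T=4, G=9, C=5 (length 23).
Tm = 2·(5+4) + 4·(9+5) = 2·9 + 4·14 = 18 + 56 = 74°C.

74°C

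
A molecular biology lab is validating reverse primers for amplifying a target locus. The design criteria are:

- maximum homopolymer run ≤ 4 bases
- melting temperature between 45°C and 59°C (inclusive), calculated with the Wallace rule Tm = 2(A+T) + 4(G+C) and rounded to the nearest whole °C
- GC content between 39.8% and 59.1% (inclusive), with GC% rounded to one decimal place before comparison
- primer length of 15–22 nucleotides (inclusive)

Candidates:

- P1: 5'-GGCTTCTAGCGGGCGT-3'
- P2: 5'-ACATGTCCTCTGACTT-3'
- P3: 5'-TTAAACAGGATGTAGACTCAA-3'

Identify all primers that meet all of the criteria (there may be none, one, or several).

P1 (16 nt, A=1 T=4 G=7 C=4): longest run = 3 ✓; Tm = 2·5 + 4·11 = 54°C ✓; GC 11/16 = 68.8%, outside 39.8–59.1% ✗; length 16 ✓ — fails.
P2 (16 nt, A=3 T=6 G=2 C=5): longest run = 2 ✓; Tm = 2·9 + 4·7 = 46°C ✓; GC 7/16 = 43.8% ✓; length 16 ✓ — passes.
P3 (21 nt, A=9 T=5 G=4 C=3): longest run = 3 ✓; Tm = 2·14 + 4·7 = 56°C ✓; GC 7/21 = 33.3%, outside 39.8–59.1% ✗; length 21 ✓ — fails.

P2 only.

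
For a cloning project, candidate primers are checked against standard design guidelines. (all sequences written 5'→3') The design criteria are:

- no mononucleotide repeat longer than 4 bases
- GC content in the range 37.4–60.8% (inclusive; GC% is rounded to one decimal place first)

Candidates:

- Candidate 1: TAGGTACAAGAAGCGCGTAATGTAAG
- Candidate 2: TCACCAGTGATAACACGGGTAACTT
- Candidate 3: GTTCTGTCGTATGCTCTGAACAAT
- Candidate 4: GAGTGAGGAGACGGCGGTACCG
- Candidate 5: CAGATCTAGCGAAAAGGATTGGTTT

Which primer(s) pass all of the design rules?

Candidate 1 (26 nt, A=10 T=5 G=8 C=3): longest run = 2 ✓; GC 11/26 = 42.3% ✓ — passes.
Candidate 2 (25 nt, A=8 T=6 G=5 C=6): longest run = 3 ✓; GC 11/25 = 44.0% ✓ — passes.
Candidate 3 (24 nt, A=5 T=9 G=5 C=5): longest run = 2 ✓; GC 10/24 = 41.7% ✓ — passes.
Candidate 4 (22 nt, A=5 T=2 G=11 C=4): longest run = 2 ✓; GC 15/22 = 68.2%, outside 37.4–60.8% ✗ — fails.
Candidate 5 (25 nt, A=8 T=7 G=7 C=3): longest run = 4 ✓; GC 10/25 = 40.0% ✓ — passes.

Candidate 1, Candidate 2, Candidate 3 and Candidate 5.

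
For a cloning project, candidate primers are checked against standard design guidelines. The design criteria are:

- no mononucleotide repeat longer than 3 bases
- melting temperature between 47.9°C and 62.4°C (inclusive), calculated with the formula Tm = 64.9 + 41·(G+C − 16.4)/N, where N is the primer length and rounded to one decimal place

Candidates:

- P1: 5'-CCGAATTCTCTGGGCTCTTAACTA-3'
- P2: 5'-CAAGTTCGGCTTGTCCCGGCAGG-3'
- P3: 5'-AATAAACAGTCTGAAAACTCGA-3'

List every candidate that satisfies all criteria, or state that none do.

P1 and P2.

P1 (24 nt, A=5 T=8 G=4 C=7): longest run = 3 ✓; Tm = 64.9 + 41·(11 − 16.4)/24 = 55.7°C ✓ — passes.
P2 (23 nt, A=3 T=5 G=8 C=7): longest run = 3 ✓; Tm = 64.9 + 41·(15 − 16.4)/23 = 62.4°C ✓ — passes.
P3 (22 nt, A=11 T=4 G=3 C=4): longest run = 4, exceeds 3 ✗; Tm = 64.9 + 41·(7 − 16.4)/22 = 47.4°C, outside 47.9–62.4°C ✗ — fails.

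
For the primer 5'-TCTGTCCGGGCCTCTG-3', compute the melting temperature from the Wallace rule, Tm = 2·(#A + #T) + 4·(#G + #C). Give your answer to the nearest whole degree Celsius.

Base counts: A=0, T=5, G=5, C=6 (length 16).
Tm = 2·(0+5) + 4·(5+6) = 2·5 + 4·11 = 10 + 44 = 54°C.

54°C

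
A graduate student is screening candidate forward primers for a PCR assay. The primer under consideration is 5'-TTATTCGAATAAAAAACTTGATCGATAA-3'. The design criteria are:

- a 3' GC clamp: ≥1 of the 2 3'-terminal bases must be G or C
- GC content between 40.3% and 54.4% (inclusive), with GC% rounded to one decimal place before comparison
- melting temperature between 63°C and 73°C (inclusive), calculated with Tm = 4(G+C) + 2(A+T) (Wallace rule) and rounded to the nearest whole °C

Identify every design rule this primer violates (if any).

Fails: GC clamp, GC content.

Base counts: A=13, T=9, G=3, C=3 (length 28).
GC clamp: 3' end AA has 0 G/C, need ≥1 ✗
GC content: GC 6/28 = 21.4%, outside 40.3–54.4% ✗
Tm: Tm = 2·22 + 4·6 = 68°C ✓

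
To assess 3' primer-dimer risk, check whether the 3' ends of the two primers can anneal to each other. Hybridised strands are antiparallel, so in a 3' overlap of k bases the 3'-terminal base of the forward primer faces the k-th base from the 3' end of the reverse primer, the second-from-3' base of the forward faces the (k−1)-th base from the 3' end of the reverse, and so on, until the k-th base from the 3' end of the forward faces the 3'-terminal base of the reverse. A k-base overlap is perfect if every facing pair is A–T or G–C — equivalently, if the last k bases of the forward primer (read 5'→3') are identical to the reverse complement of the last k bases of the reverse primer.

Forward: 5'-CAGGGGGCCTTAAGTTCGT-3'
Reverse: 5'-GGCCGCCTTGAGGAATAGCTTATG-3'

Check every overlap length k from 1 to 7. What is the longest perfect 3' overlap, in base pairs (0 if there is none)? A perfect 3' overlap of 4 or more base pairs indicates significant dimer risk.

Last 7 bases (5'→3') — forward …AGTTCGT, reverse …GCTTATG.
Reverse complement of the reverse primer's last 7 bases: CATAAGC; its first k bases are the reverse complement of the reverse primer's last k bases, so a perfect k-base overlap needs the forward primer's last k bases to equal them.
Comparing (forward last k vs required): k=1: T vs C ✗; k=2: GT vs CA ✗; k=3: CGT vs CAT ✗; k=4: TCGT vs CATA ✗; k=5: TTCGT vs CATAA ✗; k=6: GTTCGT vs CATAAG ✗; k=7: AGTTCGT vs CATAAGC ✗.
No overlap length from 1 to 7 is perfect, so the longest perfect 3' overlap is 0.

Longest perfect overlap: 0 complementary base pairs; below the dimer-risk threshold (threshold 4).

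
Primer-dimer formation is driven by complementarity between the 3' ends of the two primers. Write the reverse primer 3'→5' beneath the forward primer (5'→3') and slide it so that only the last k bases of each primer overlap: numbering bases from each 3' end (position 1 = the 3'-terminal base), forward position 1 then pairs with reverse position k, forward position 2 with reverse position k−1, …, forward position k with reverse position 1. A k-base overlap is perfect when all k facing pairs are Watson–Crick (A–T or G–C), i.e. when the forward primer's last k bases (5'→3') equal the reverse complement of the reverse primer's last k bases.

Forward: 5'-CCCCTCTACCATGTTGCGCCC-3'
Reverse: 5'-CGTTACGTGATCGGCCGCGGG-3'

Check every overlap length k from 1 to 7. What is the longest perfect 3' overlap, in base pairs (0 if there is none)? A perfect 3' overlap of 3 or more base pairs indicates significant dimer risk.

Last 7 bases (5'→3') — forward …TGCGCCC, reverse …CCGCGGG.
Reverse complement of the reverse primer's last 7 bases: CCCGCGG; its first k bases are the reverse complement of the reverse primer's last k bases, so a perfect k-base overlap needs the forward primer's last k bases to equal them.
Comparing (forward last k vs required): k=1: C vs C ✓; k=2: CC vs CC ✓; k=3: CCC vs CCC ✓; k=4: GCCC vs CCCG ✗; k=5: CGCCC vs CCCGC ✗; k=6: GCGCCC vs CCCGCG ✗; k=7: TGCGCCC vs CCCGCGG ✗.
Perfect overlaps at k = 1, 2, 3; the largest is 3.

Longest perfect overlap: 3 complementary base pairs; significant dimer risk (threshold 3).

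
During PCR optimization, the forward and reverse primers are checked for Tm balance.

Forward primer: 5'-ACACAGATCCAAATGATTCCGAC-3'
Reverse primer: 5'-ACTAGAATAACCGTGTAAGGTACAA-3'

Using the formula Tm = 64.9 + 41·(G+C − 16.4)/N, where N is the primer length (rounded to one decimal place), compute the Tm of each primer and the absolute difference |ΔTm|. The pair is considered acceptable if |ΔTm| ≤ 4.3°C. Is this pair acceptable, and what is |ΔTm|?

|ΔTm| = 0.7°C; the pair is acceptable.

Forward: G+C = 10, N = 23 → Tm = 64.9 + 41·(10 − 16.4)/23 = 53.5°C.
Reverse: G+C = 9, N = 25 → Tm = 64.9 + 41·(9 − 16.4)/25 = 52.8°C.
|ΔTm| = |53.5 − 52.8| = 0.7°C, ≤ 4.3°C.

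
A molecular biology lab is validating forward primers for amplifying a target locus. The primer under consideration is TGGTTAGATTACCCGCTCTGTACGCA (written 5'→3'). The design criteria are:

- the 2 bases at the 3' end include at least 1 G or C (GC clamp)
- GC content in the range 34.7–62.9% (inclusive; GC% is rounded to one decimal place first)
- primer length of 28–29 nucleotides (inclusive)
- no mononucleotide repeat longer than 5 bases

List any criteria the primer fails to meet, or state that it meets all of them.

Fails: length.

Base counts: A=5, T=8, G=6, C=7 (length 26).
GC clamp: 3' end CA has 1 G/C ✓
GC content: GC 13/26 = 50.0% ✓
length: length 26, outside 28–29 ✗
homopolymer run: longest run = 3 ✓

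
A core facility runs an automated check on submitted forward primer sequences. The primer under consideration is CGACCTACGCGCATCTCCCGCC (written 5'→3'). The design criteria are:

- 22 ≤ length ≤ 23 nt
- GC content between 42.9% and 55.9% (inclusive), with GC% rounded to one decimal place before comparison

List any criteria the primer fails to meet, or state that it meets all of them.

Fails: GC content.

Base counts: A=3, T=3, G=4, C=12 (length 22).
length: length 22 ✓
GC content: GC 16/22 = 72.7%, outside 42.9–55.9% ✗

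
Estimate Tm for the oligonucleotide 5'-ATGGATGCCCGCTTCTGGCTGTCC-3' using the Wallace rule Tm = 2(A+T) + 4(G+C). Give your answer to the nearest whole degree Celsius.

78°C

Base counts: A=2, T=7, G=7, C=8 (length 24).
Tm = 2·(2+7) + 4·(7+8) = 2·9 + 4·15 = 18 + 60 = 78°C.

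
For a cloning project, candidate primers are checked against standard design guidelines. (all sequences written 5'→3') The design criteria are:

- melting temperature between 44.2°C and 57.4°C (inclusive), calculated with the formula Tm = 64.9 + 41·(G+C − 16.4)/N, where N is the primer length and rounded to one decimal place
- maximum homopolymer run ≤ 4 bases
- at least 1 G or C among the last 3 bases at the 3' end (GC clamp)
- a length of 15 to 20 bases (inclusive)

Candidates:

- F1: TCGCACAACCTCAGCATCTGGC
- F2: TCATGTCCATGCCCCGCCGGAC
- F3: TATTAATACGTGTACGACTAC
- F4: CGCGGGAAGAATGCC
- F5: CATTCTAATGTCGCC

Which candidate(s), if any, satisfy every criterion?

F4 only.

F1 (22 nt, A=5 T=4 G=4 C=9): Tm = 64.9 + 41·(13 − 16.4)/22 = 58.6°C, outside 44.2–57.4°C ✗; longest run = 2 ✓; 3' end GGC has 3 G/C ✓; length 22, outside 15–20 ✗ — fails.
F2 (22 nt, A=3 T=4 G=5 C=10): Tm = 64.9 + 41·(15 − 16.4)/22 = 62.3°C, outside 44.2–57.4°C ✗; longest run = 4 ✓; 3' end GAC has 2 G/C ✓; length 22, outside 15–20 ✗ — fails.
F3 (21 nt, A=7 T=7 G=3 C=4): Tm = 64.9 + 41·(7 − 16.4)/21 = 46.5°C ✓; longest run = 2 ✓; 3' end TAC has 1 G/C ✓; length 21, outside 15–20 ✗ — fails.
F4 (15 nt, A=4 T=1 G=6 C=4): Tm = 64.9 + 41·(10 − 16.4)/15 = 47.4°C ✓; longest run = 3 ✓; 3' end GCC has 3 G/C ✓; length 15 ✓ — passes.
F5 (15 nt, A=3 T=5 G=2 C=5): Tm = 64.9 + 41·(7 − 16.4)/15 = 39.2°C, outside 44.2–57.4°C ✗; longest run = 2 ✓; 3' end GCC has 3 G/C ✓; length 15 ✓ — fails.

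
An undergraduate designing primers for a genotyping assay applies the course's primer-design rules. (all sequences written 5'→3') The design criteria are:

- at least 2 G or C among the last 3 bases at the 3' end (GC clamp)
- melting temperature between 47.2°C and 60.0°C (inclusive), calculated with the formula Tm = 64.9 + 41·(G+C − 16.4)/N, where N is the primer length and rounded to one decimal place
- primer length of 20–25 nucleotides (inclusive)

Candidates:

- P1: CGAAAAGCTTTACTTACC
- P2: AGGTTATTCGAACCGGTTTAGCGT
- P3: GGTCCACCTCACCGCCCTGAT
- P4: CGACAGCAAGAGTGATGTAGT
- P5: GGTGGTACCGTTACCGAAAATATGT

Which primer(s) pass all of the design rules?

P1 (18 nt, A=6 T=5 G=2 C=5): 3' end ACC has 2 G/C ✓; Tm = 64.9 + 41·(7 − 16.4)/18 = 43.5°C, outside 47.2–60.0°C ✗; length 18, outside 20–25 ✗ — fails.
P2 (24 nt, A=5 T=8 G=7 C=4): 3' end CGT has 2 G/C ✓; Tm = 64.9 + 41·(11 − 16.4)/24 = 55.7°C ✓; length 24 ✓ — passes.
P3 (21 nt, A=3 T=4 G=4 C=10): 3' end GAT has 1 G/C, need ≥2 ✗; Tm = 64.9 + 41·(14 − 16.4)/21 = 60.2°C, outside 47.2–60.0°C ✗; length 21 ✓ — fails.
P4 (21 nt, A=7 T=4 G=7 C=3): 3' end AGT has 1 G/C, need ≥2 ✗; Tm = 64.9 + 41·(10 − 16.4)/21 = 52.4°C ✓; length 21 ✓ — fails.
P5 (25 nt, A=7 T=7 G=7 C=4): 3' end TGT has 1 G/C, need ≥2 ✗; Tm = 64.9 + 41·(11 − 16.4)/25 = 56.0°C ✓; length 25 ✓ — fails.

P2 only.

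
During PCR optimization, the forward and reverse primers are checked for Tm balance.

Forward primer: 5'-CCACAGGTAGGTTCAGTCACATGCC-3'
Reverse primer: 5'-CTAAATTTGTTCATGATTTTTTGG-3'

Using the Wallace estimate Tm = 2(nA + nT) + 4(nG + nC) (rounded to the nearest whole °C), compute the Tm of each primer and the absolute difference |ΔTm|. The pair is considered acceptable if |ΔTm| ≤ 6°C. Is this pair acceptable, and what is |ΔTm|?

Forward: A=6 T=5 G=6 C=8 → Tm = 2·11 + 4·14 = 78°C.
Reverse: A=5 T=13 G=4 C=2 → Tm = 2·18 + 4·6 = 60°C.
|ΔTm| = |78 − 60| = 18°C, > 6°C.

|ΔTm| = 18°C; the pair is not acceptable.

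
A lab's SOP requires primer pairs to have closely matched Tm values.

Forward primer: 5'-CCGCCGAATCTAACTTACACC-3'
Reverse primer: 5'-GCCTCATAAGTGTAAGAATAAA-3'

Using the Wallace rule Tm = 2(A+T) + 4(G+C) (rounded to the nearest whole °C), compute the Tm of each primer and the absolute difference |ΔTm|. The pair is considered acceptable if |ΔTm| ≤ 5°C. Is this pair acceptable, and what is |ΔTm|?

Forward: A=6 T=4 G=2 C=9 → Tm = 2·10 + 4·11 = 64°C.
Reverse: A=10 T=5 G=4 C=3 → Tm = 2·15 + 4·7 = 58°C.
|ΔTm| = |64 − 58| = 6°C, > 5°C.

|ΔTm| = 6°C; the pair is not acceptable.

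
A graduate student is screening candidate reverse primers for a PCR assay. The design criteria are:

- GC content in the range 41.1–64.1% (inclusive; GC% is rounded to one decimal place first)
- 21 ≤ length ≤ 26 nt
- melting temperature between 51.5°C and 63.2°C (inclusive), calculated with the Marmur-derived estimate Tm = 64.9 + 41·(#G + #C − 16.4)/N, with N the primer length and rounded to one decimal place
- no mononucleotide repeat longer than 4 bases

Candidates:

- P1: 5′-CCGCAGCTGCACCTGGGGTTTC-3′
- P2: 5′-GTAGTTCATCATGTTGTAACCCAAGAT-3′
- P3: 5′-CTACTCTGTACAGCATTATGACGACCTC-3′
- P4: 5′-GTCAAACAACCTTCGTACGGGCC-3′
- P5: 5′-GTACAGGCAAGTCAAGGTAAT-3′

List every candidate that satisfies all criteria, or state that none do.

P1 (22 nt, A=2 T=5 G=7 C=8): GC 15/22 = 68.2%, outside 41.1–64.1% ✗; length 22 ✓; Tm = 64.9 + 41·(15 − 16.4)/22 = 62.3°C ✓; longest run = 4 ✓ — fails.
P2 (27 nt, A=8 T=9 G=5 C=5): GC 10/27 = 37.0%, outside 41.1–64.1% ✗; length 27, outside 21–26 ✗; Tm = 64.9 + 41·(10 − 16.4)/27 = 55.2°C ✓; longest run = 3 ✓ — fails.
P3 (28 nt, A=7 T=8 G=4 C=9): GC 13/28 = 46.4% ✓; length 28, outside 21–26 ✗; Tm = 64.9 + 41·(13 − 16.4)/28 = 59.9°C ✓; longest run = 2 ✓ — fails.
P4 (23 nt, A=6 T=4 G=5 C=8): GC 13/23 = 56.5% ✓; length 23 ✓; Tm = 64.9 + 41·(13 − 16.4)/23 = 58.8°C ✓; longest run = 3 ✓ — passes.
P5 (21 nt, A=8 T=4 G=6 C=3): GC 9/21 = 42.9% ✓; length 21 ✓; Tm = 64.9 + 41·(9 − 16.4)/21 = 50.5°C, outside 51.5–63.2°C ✗; longest run = 2 ✓ — fails.

P4 only.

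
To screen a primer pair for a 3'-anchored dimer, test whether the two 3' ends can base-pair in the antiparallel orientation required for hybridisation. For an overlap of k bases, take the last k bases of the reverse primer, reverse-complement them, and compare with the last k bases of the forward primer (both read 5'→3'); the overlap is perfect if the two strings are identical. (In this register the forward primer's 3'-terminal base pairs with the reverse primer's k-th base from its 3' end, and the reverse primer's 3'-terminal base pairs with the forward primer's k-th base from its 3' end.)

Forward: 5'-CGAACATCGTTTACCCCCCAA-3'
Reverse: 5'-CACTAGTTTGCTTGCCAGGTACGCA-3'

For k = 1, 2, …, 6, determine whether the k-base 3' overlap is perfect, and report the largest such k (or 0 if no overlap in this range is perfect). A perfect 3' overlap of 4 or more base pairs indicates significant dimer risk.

Longest perfect overlap: 0 complementary base pairs; below the dimer-risk threshold (threshold 4).

Last 6 bases (5'→3') — forward …CCCCAA, reverse …TACGCA.
Reverse complement of the reverse primer's last 6 bases: TGCGTA; its first k bases are the reverse complement of the reverse primer's last k bases, so a perfect k-base overlap needs the forward primer's last k bases to equal them.
Comparing (forward last k vs required): k=1: A vs T ✗; k=2: AA vs TG ✗; k=3: CAA vs TGC ✗; k=4: CCAA vs TGCG ✗; k=5: CCCAA vs TGCGT ✗; k=6: CCCCAA vs TGCGTA ✗.
No overlap length from 1 to 6 is perfect, so the longest perfect 3' overlap is 0.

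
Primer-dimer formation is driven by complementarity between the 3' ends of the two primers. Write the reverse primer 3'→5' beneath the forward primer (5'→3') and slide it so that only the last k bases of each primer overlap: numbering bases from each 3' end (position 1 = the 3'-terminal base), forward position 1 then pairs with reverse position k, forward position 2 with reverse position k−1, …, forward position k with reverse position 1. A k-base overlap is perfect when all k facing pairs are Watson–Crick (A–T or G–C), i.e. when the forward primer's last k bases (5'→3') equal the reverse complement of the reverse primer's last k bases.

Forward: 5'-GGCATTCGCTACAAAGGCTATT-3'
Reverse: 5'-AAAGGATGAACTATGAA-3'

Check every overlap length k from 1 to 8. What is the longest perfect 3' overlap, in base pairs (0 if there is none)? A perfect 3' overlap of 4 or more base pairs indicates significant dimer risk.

Last 8 bases (5'→3') — forward …AGGCTATT, reverse …ACTATGAA.
Reverse complement of the reverse primer's last 8 bases: TTCATAGT; its first k bases are the reverse complement of the reverse primer's last k bases, so a perfect k-base overlap needs the forward primer's last k bases to equal them.
Comparing (forward last k vs required): k=1: T vs T ✓; k=2: TT vs TT ✓; k=3: ATT vs TTC ✗; k=4: TATT vs TTCA ✗; k=5: CTATT vs TTCAT ✗; k=6: GCTATT vs TTCATA ✗; k=7: GGCTATT vs TTCATAG ✗; k=8: AGGCTATT vs TTCATAGT ✗.
Perfect overlaps at k = 1, 2; the largest is 2.

Longest perfect overlap: 2 complementary base pairs; below the dimer-risk threshold (threshold 4).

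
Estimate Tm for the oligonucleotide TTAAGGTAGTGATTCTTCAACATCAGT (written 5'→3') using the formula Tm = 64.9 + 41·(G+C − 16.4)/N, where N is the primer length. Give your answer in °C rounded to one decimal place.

53.7°C

Base counts: A=8, T=10, G=5, C=4; G+C = 9, N = 27.
Tm = 64.9 + 41·(9 − 16.4)/27 = 64.9 + -303.40/27 = 53.7°C.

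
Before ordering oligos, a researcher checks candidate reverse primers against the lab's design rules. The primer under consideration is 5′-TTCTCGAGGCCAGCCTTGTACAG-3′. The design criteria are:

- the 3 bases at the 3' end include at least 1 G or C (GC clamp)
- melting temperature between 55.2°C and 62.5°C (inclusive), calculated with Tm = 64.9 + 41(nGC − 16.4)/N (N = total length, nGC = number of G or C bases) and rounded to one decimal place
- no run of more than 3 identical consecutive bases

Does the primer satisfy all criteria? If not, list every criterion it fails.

Meets all criteria.

Base counts: A=4, T=6, G=6, C=7 (length 23).
GC clamp: 3' end CAG has 2 G/C ✓
Tm: Tm = 64.9 + 41·(13 − 16.4)/23 = 58.8°C ✓
homopolymer run: longest run = 2 ✓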